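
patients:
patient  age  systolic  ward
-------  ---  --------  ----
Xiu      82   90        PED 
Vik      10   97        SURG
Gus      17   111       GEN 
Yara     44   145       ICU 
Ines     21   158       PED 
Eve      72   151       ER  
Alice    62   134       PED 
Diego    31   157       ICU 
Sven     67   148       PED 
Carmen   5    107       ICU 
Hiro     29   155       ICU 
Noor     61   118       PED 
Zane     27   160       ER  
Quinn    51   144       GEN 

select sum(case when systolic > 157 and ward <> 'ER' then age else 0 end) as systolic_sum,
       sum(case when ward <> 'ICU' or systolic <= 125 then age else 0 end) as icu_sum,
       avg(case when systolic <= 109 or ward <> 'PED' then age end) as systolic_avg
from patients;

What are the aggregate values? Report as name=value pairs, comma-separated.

systolic_sum=21, icu_sum=475, systolic_avg=36.8

[systolic_sum: systolic > 157 and ward <> 'ER']
patient=Xiu: ✗
patient=Vik: ✗
patient=Gus: ✗
patient=Yara: ✗
patient=Ines: ✓ → 21
patient=Eve: ✗
patient=Alice: ✗
patient=Diego: ✗
patient=Sven: ✗
patient=Carmen: ✗
patient=Hiro: ✗
patient=Noor: ✗
patient=Zane: ✗
patient=Quinn: ✗
systolic_sum = 21
—
[icu_sum: ward <> 'ICU' or systolic <= 125]
patient=Xiu: ✓ → 82
patient=Vik: ✓ → 10
patient=Gus: ✓ → 17
patient=Yara: ✗
patient=Ines: ✓ → 21
patient=Eve: ✓ → 72
patient=Alice: ✓ → 62
patient=Diego: ✗
patient=Sven: ✓ → 67
patient=Carmen: ✓ → 5
patient=Hiro: ✗
patient=Noor: ✓ → 61
patient=Zane: ✓ → 27
patient=Quinn: ✓ → 51
icu_sum = 82 + 10 + 17 + 21 + 72 + 62 + 67 + 5 + 61 + 27 + 51 = 475
—
[systolic_avg: systolic <= 109 or ward <> 'PED']
patient=Xiu: ✓ → 82
patient=Vik: ✓ → 10
patient=Gus: ✓ → 17
patient=Yara: ✓ → 44
patient=Ines: ✗
patient=Eve: ✓ → 72
patient=Alice: ✗
patient=Diego: ✓ → 31
patient=Sven: ✗
patient=Carmen: ✓ → 5
patient=Hiro: ✓ → 29
patient=Noor: ✗
patient=Zane: ✓ → 27
patient=Quinn: ✓ → 51
systolic_avg = (82 + 10 + 17 + 44 + 72 + 31 + 5 + 29 + 27 + 51) / 10 = 36.8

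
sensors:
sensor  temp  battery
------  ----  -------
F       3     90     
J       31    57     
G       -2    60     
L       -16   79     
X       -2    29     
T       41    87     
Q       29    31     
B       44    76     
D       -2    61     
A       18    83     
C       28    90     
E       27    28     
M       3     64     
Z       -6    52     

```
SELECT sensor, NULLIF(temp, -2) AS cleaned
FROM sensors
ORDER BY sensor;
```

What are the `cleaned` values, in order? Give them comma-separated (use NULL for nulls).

18, 44, 28, NULL, 27, 3, NULL, 31, -16, 3, 29, 41, NULL, -6

sensor=A: temp=18 vs -2: differ → 18
sensor=B: temp=44 vs -2: differ → 44
sensor=C: temp=28 vs -2: differ → 28
sensor=D: temp=-2 vs -2: equal → NULL
sensor=E: temp=27 vs -2: differ → 27
sensor=F: temp=3 vs -2: differ → 3
sensor=G: temp=-2 vs -2: equal → NULL
sensor=J: temp=31 vs -2: differ → 31
sensor=L: temp=-16 vs -2: differ → -16
sensor=M: temp=3 vs -2: differ → 3
sensor=Q: temp=29 vs -2: differ → 29
sensor=T: temp=41 vs -2: differ → 41
sensor=X: temp=-2 vs -2: equal → NULL
sensor=Z: temp=-6 vs -2: differ → -6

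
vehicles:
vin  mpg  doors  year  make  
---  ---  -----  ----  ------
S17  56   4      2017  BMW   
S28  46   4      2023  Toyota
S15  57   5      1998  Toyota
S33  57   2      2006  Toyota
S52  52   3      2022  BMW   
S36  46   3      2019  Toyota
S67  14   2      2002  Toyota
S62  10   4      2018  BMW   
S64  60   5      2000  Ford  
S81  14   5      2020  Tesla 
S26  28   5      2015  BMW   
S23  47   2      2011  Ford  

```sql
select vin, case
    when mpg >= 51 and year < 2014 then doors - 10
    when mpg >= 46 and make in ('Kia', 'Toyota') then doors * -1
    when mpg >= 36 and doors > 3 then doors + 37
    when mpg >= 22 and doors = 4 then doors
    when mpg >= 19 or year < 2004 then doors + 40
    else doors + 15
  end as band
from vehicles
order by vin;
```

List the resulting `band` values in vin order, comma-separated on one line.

vin=S15: mpg >= 51 and year < 2014 → -5
vin=S17: mpg >= 36 and doors > 3 → 41
vin=S23: mpg >= 19 or year < 2004 → 42
vin=S26: mpg >= 19 or year < 2004 → 45
vin=S28: mpg >= 46 and make in ('Kia', 'Toyota') → -4
vin=S33: mpg >= 51 and year < 2014 → -8
vin=S36: mpg >= 46 and make in ('Kia', 'Toyota') → -3
vin=S52: mpg >= 19 or year < 2004 → 43
vin=S62: ELSE → 19
vin=S64: mpg >= 51 and year < 2014 → -5
vin=S67: mpg >= 19 or year < 2004 → 42
vin=S81: ELSE → 20

-5, 41, 42, 45, -4, -8, -3, 43, 19, -5, 42, 20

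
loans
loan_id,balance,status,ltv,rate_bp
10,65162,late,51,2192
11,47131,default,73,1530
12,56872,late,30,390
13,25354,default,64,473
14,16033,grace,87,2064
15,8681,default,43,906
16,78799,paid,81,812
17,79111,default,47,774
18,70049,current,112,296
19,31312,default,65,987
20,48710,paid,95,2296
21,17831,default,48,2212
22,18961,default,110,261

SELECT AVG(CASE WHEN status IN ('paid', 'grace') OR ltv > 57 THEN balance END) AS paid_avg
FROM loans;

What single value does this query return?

loan_id=10: ✗
loan_id=11: ✓ → 47131
loan_id=12: ✗
loan_id=13: ✓ → 25354
loan_id=14: ✓ → 16033
loan_id=15: ✗
loan_id=16: ✓ → 78799
loan_id=17: ✗
loan_id=18: ✓ → 70049
loan_id=19: ✓ → 31312
loan_id=20: ✓ → 48710
loan_id=21: ✗
loan_id=22: ✓ → 18961
paid_avg = (47131 + 25354 + 16033 + 78799 + 70049 + 31312 + 48710 + 18961) / 8 = 42043.625

42043.625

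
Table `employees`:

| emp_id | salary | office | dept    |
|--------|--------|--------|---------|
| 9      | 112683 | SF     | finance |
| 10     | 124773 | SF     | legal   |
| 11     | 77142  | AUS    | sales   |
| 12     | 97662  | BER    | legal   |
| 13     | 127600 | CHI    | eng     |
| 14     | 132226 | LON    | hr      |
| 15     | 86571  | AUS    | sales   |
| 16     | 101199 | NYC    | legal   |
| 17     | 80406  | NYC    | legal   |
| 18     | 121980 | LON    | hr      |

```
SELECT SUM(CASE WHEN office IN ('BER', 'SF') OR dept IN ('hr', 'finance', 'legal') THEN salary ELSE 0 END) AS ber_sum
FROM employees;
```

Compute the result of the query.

770929

emp_id=9: ✓ → 112683
emp_id=10: ✓ → 124773
emp_id=11: ✗
emp_id=12: ✓ → 97662
emp_id=13: ✗
emp_id=14: ✓ → 132226
emp_id=15: ✗
emp_id=16: ✓ → 101199
emp_id=17: ✓ → 80406
emp_id=18: ✓ → 121980
ber_sum = 112683 + 124773 + 97662 + 132226 + 101199 + 80406 + 121980 = 770929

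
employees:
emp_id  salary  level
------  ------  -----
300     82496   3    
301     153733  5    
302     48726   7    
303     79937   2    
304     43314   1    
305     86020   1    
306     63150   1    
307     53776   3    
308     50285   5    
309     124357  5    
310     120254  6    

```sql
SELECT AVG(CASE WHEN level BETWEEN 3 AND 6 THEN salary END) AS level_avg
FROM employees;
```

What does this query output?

97483.5

emp_id=300: ✓ → 82496
emp_id=301: ✓ → 153733
emp_id=302: ✗
emp_id=303: ✗
emp_id=304: ✗
emp_id=305: ✗
emp_id=306: ✗
emp_id=307: ✓ → 53776
emp_id=308: ✓ → 50285
emp_id=309: ✓ → 124357
emp_id=310: ✓ → 120254
level_avg = (82496 + 153733 + 53776 + 50285 + 124357 + 120254) / 6 = 97483.5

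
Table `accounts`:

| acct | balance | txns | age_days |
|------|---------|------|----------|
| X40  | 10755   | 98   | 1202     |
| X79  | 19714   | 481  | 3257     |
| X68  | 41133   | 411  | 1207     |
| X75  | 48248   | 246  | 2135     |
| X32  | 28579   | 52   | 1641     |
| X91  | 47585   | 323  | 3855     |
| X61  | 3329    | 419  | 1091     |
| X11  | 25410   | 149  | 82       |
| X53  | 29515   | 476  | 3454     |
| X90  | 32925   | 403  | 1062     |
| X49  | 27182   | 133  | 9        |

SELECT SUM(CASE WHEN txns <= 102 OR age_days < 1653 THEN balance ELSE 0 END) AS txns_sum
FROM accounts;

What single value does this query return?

169313

acct=X40: ✓ → 10755
acct=X79: ✗
acct=X68: ✓ → 41133
acct=X75: ✗
acct=X32: ✓ → 28579
acct=X91: ✗
acct=X61: ✓ → 3329
acct=X11: ✓ → 25410
acct=X53: ✗
acct=X90: ✓ → 32925
acct=X49: ✓ → 27182
txns_sum = 10755 + 41133 + 28579 + 3329 + 25410 + 32925 + 27182 = 169313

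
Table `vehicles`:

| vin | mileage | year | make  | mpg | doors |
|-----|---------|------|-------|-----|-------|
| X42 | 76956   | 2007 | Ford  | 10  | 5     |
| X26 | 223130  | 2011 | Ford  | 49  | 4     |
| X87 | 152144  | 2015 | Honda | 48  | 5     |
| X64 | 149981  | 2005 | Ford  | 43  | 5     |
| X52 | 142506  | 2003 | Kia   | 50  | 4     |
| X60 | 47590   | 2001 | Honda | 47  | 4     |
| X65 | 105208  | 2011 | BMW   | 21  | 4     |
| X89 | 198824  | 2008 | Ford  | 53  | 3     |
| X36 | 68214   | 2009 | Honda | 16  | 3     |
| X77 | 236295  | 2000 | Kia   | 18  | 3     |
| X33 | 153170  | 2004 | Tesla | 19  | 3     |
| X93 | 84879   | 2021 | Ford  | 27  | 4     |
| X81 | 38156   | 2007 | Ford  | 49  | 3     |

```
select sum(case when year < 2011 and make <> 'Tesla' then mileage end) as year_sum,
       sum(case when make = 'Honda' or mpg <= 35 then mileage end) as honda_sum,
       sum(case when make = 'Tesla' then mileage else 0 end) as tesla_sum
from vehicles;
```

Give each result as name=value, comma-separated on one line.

year_sum=958522, honda_sum=924456, tesla_sum=153170

[year_sum: year < 2011 and make <> 'Tesla']
vin=X42: ✓ → 76956
vin=X26: ✗
vin=X87: ✗
vin=X64: ✓ → 149981
vin=X52: ✓ → 142506
vin=X60: ✓ → 47590
vin=X65: ✗
vin=X89: ✓ → 198824
vin=X36: ✓ → 68214
vin=X77: ✓ → 236295
vin=X33: ✗
vin=X93: ✗
vin=X81: ✓ → 38156
year_sum = 76956 + 149981 + 142506 + 47590 + 198824 + 68214 + 236295 + 38156 = 958522
—
[honda_sum: make = 'Honda' or mpg <= 35]
vin=X42: ✓ → 76956
vin=X26: ✗
vin=X87: ✓ → 152144
vin=X64: ✗
vin=X52: ✗
vin=X60: ✓ → 47590
vin=X65: ✓ → 105208
vin=X89: ✗
vin=X36: ✓ → 68214
vin=X77: ✓ → 236295
vin=X33: ✓ → 153170
vin=X93: ✓ → 84879
vin=X81: ✗
honda_sum = 76956 + 152144 + 47590 + 105208 + 68214 + 236295 + 153170 + 84879 = 924456
—
[tesla_sum: make = 'Tesla']
vin=X42: ✗
vin=X26: ✗
vin=X87: ✗
vin=X64: ✗
vin=X52: ✗
vin=X60: ✗
vin=X65: ✗
vin=X89: ✗
vin=X36: ✗
vin=X77: ✗
vin=X33: ✓ → 153170
vin=X93: ✗
vin=X81: ✗
tesla_sum = 153170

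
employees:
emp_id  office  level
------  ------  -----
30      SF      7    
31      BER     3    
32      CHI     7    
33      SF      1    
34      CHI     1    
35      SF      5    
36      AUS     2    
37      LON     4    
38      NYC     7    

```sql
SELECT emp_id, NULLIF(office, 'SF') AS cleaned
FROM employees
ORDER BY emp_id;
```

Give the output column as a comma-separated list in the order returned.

emp_id=30: office=SF vs SF: equal → NULL
emp_id=31: office=BER vs SF: differ → BER
emp_id=32: office=CHI vs SF: differ → CHI
emp_id=33: office=SF vs SF: equal → NULL
emp_id=34: office=CHI vs SF: differ → CHI
emp_id=35: office=SF vs SF: equal → NULL
emp_id=36: office=AUS vs SF: differ → AUS
emp_id=37: office=LON vs SF: differ → LON
emp_id=38: office=NYC vs SF: differ → NYC

NULL, BER, CHI, NULL, CHI, NULL, AUS, LON, NYC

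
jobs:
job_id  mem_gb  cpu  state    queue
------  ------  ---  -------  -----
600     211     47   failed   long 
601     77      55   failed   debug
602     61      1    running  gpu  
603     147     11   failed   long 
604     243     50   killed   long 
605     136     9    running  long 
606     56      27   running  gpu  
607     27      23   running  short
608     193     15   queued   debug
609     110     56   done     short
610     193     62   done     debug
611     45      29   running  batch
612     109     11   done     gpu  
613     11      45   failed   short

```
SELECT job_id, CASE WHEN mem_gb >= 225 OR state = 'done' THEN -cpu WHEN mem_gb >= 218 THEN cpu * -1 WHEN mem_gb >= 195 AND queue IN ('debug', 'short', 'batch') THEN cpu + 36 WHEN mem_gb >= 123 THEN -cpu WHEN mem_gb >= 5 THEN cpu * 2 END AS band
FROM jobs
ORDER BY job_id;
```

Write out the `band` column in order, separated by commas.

-47, 110, 2, -11, -50, -9, 54, 46, -15, -56, -62, 58, -11, 90

job_id=600: mem_gb >= 123 → -47
job_id=601: mem_gb >= 5 → 110
job_id=602: mem_gb >= 5 → 2
job_id=603: mem_gb >= 123 → -11
job_id=604: mem_gb >= 225 OR state = 'done' → -50
job_id=605: mem_gb >= 123 → -9
job_id=606: mem_gb >= 5 → 54
job_id=607: mem_gb >= 5 → 46
job_id=608: mem_gb >= 123 → -15
job_id=609: mem_gb >= 225 OR state = 'done' → -56
job_id=610: mem_gb >= 225 OR state = 'done' → -62
job_id=611: mem_gb >= 5 → 58
job_id=612: mem_gb >= 225 OR state = 'done' → -11
job_id=613: mem_gb >= 5 → 90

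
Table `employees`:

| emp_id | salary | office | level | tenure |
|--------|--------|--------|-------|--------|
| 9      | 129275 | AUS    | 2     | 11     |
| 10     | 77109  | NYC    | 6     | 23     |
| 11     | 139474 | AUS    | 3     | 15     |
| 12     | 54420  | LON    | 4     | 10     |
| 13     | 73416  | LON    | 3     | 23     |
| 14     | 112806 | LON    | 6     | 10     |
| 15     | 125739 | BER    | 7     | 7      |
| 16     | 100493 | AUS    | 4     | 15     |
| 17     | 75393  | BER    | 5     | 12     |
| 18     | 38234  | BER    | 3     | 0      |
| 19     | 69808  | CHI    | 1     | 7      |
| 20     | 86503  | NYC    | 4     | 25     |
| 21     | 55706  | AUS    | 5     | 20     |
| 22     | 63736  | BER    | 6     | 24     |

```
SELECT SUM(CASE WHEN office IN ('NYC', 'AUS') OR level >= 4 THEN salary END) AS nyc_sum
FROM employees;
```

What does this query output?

1020654

emp_id=9: ✓ → 129275
emp_id=10: ✓ → 77109
emp_id=11: ✓ → 139474
emp_id=12: ✓ → 54420
emp_id=13: ✗
emp_id=14: ✓ → 112806
emp_id=15: ✓ → 125739
emp_id=16: ✓ → 100493
emp_id=17: ✓ → 75393
emp_id=18: ✗
emp_id=19: ✗
emp_id=20: ✓ → 86503
emp_id=21: ✓ → 55706
emp_id=22: ✓ → 63736
nyc_sum = 129275 + 77109 + 139474 + 54420 + 112806 + 125739 + 100493 + 75393 + 86503 + 55706 + 63736 = 1020654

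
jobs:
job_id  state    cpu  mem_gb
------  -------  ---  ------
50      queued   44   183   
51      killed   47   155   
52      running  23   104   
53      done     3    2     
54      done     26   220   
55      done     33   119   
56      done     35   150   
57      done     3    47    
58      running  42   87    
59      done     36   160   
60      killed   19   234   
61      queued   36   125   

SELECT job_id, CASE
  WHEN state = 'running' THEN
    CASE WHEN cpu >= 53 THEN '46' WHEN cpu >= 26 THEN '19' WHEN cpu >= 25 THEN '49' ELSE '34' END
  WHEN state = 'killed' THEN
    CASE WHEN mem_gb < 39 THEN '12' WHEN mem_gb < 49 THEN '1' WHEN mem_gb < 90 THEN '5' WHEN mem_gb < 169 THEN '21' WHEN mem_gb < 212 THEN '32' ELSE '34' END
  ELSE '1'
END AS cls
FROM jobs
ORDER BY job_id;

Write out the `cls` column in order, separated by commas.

1, 21, 34, 1, 1, 1, 1, 1, 19, 1, 34, 1

job_id=50: state='queued' → outer ELSE → 1
job_id=51: state='killed' → inner[mem_gb < 169] → 21
job_id=52: state='running' → inner[ELSE] → 34
job_id=53: state='done' → outer ELSE → 1
job_id=54: state='done' → outer ELSE → 1
job_id=55: state='done' → outer ELSE → 1
job_id=56: state='done' → outer ELSE → 1
job_id=57: state='done' → outer ELSE → 1
job_id=58: state='running' → inner[cpu >= 26] → 19
job_id=59: state='done' → outer ELSE → 1
job_id=60: state='killed' → inner[ELSE] → 34
job_id=61: state='queued' → outer ELSE → 1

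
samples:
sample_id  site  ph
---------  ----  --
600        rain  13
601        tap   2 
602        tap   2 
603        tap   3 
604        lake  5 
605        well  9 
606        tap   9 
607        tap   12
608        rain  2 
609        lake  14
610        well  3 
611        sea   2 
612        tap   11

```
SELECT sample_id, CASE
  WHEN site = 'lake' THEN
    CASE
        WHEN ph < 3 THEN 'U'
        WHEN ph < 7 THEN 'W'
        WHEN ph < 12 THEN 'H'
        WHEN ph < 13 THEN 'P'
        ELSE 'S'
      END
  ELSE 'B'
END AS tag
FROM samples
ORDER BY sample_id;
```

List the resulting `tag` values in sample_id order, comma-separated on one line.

B, B, B, B, W, B, B, B, B, S, B, B, B

sample_id=600: site='rain' → outer ELSE → B
sample_id=601: site='tap' → outer ELSE → B
sample_id=602: site='tap' → outer ELSE → B
sample_id=603: site='tap' → outer ELSE → B
sample_id=604: site='lake' → inner[ph < 7] → W
sample_id=605: site='well' → outer ELSE → B
sample_id=606: site='tap' → outer ELSE → B
sample_id=607: site='tap' → outer ELSE → B
sample_id=608: site='rain' → outer ELSE → B
sample_id=609: site='lake' → inner[ELSE] → S
sample_id=610: site='well' → outer ELSE → B
sample_id=611: site='sea' → outer ELSE → B
sample_id=612: site='tap' → outer ELSE → B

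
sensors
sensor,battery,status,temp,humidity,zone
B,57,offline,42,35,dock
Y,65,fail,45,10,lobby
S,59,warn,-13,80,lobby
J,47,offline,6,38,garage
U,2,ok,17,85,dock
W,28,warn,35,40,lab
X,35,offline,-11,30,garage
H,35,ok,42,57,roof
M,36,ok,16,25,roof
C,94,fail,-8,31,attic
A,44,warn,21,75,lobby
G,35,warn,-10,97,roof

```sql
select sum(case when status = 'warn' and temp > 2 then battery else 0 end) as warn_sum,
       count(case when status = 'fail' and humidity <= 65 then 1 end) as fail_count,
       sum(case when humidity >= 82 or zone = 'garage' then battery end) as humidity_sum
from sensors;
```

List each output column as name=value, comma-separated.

warn_sum=72, fail_count=2, humidity_sum=119

[warn_sum: status = 'warn' and temp > 2]
sensor=B: ✗
sensor=Y: ✗
sensor=S: ✗
sensor=J: ✗
sensor=U: ✗
sensor=W: ✓ → 28
sensor=X: ✗
sensor=H: ✗
sensor=M: ✗
sensor=C: ✗
sensor=A: ✓ → 44
sensor=G: ✗
warn_sum = 28 + 44 = 72
—
[fail_count: status = 'fail' and humidity <= 65]
sensor=B: ✗
sensor=Y: ✓ → 1
sensor=S: ✗
sensor=J: ✗
sensor=U: ✗
sensor=W: ✗
sensor=X: ✗
sensor=H: ✗
sensor=M: ✗
sensor=C: ✓ → 1
sensor=A: ✗
sensor=G: ✗
fail_count = COUNT(1, 1) = 2
—
[humidity_sum: humidity >= 82 or zone = 'garage']
sensor=B: ✗
sensor=Y: ✗
sensor=S: ✗
sensor=J: ✓ → 47
sensor=U: ✓ → 2
sensor=W: ✗
sensor=X: ✓ → 35
sensor=H: ✗
sensor=M: ✗
sensor=C: ✗
sensor=A: ✗
sensor=G: ✓ → 35
humidity_sum = 47 + 2 + 35 + 35 = 119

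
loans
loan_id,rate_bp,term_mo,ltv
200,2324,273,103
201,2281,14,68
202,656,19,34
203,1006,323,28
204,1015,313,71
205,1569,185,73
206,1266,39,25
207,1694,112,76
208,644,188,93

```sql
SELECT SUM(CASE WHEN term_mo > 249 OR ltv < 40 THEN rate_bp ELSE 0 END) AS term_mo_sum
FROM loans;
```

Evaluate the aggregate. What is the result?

loan_id=200: ✓ → 2324
loan_id=201: ✗
loan_id=202: ✓ → 656
loan_id=203: ✓ → 1006
loan_id=204: ✓ → 1015
loan_id=205: ✗
loan_id=206: ✓ → 1266
loan_id=207: ✗
loan_id=208: ✗
term_mo_sum = 2324 + 656 + 1006 + 1015 + 1266 = 6267

6267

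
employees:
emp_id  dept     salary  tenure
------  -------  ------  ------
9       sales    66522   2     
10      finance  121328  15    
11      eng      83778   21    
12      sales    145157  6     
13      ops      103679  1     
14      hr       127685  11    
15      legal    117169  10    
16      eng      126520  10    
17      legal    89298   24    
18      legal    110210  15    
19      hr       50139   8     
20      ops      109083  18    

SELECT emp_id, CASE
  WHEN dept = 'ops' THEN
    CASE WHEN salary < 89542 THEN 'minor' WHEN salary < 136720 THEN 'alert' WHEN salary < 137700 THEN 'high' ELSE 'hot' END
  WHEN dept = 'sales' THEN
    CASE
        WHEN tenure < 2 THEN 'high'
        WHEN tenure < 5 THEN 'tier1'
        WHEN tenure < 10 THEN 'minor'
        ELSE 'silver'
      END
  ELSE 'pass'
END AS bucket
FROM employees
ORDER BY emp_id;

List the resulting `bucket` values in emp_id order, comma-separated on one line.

tier1, pass, pass, minor, alert, pass, pass, pass, pass, pass, pass, alert

emp_id=9: dept='sales' → inner[tenure < 5] → tier1
emp_id=10: dept='finance' → outer ELSE → pass
emp_id=11: dept='eng' → outer ELSE → pass
emp_id=12: dept='sales' → inner[tenure < 10] → minor
emp_id=13: dept='ops' → inner[salary < 136720] → alert
emp_id=14: dept='hr' → outer ELSE → pass
emp_id=15: dept='legal' → outer ELSE → pass
emp_id=16: dept='eng' → outer ELSE → pass
emp_id=17: dept='legal' → outer ELSE → pass
emp_id=18: dept='legal' → outer ELSE → pass
emp_id=19: dept='hr' → outer ELSE → pass
emp_id=20: dept='ops' → inner[salary < 136720] → alert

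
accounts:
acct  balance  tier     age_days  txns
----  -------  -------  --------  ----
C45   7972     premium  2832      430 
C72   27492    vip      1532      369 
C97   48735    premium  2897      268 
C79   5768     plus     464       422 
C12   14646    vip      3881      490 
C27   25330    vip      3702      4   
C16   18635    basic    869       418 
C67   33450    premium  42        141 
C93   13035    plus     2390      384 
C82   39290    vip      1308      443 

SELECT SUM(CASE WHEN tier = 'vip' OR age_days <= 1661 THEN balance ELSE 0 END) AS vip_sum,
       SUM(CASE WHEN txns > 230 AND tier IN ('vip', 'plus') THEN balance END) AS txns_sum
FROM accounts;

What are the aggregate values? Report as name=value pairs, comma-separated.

[vip_sum: tier = 'vip' OR age_days <= 1661]
acct=C45: ✗
acct=C72: ✓ → 27492
acct=C97: ✗
acct=C79: ✓ → 5768
acct=C12: ✓ → 14646
acct=C27: ✓ → 25330
acct=C16: ✓ → 18635
acct=C67: ✓ → 33450
acct=C93: ✗
acct=C82: ✓ → 39290
vip_sum = 27492 + 5768 + 14646 + 25330 + 18635 + 33450 + 39290 = 164611
—
[txns_sum: txns > 230 AND tier IN ('vip', 'plus')]
acct=C45: ✗
acct=C72: ✓ → 27492
acct=C97: ✗
acct=C79: ✓ → 5768
acct=C12: ✓ → 14646
acct=C27: ✗
acct=C16: ✗
acct=C67: ✗
acct=C93: ✓ → 13035
acct=C82: ✓ → 39290
txns_sum = 27492 + 5768 + 14646 + 13035 + 39290 = 100231

vip_sum=164611, txns_sum=100231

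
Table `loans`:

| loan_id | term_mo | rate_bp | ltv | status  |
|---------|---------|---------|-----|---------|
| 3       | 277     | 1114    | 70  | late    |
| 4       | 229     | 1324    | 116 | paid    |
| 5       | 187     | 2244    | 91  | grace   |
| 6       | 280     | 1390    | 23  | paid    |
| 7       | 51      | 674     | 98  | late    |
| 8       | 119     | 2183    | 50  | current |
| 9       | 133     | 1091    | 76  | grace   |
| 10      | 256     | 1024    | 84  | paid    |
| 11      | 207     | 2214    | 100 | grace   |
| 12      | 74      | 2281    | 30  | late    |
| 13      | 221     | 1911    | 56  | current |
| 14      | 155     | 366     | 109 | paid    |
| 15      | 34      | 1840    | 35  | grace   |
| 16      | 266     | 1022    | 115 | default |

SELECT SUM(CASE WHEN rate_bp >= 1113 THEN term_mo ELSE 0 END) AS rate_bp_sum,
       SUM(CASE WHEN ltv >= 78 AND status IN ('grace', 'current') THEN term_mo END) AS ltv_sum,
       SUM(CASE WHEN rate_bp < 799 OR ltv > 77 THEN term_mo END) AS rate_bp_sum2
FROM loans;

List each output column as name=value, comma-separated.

[rate_bp_sum: rate_bp >= 1113]
loan_id=3: ✓ → 277
loan_id=4: ✓ → 229
loan_id=5: ✓ → 187
loan_id=6: ✓ → 280
loan_id=7: ✗
loan_id=8: ✓ → 119
loan_id=9: ✗
loan_id=10: ✗
loan_id=11: ✓ → 207
loan_id=12: ✓ → 74
loan_id=13: ✓ → 221
loan_id=14: ✗
loan_id=15: ✓ → 34
loan_id=16: ✗
rate_bp_sum = 277 + 229 + 187 + 280 + 119 + 207 + 74 + 221 + 34 = 1628
—
[ltv_sum: ltv >= 78 AND status IN ('grace', 'current')]
loan_id=3: ✗
loan_id=4: ✗
loan_id=5: ✓ → 187
loan_id=6: ✗
loan_id=7: ✗
loan_id=8: ✗
loan_id=9: ✗
loan_id=10: ✗
loan_id=11: ✓ → 207
loan_id=12: ✗
loan_id=13: ✗
loan_id=14: ✗
loan_id=15: ✗
loan_id=16: ✗
ltv_sum = 187 + 207 = 394
—
[rate_bp_sum2: rate_bp < 799 OR ltv > 77]
loan_id=3: ✗
loan_id=4: ✓ → 229
loan_id=5: ✓ → 187
loan_id=6: ✗
loan_id=7: ✓ → 51
loan_id=8: ✗
loan_id=9: ✗
loan_id=10: ✓ → 256
loan_id=11: ✓ → 207
loan_id=12: ✗
loan_id=13: ✗
loan_id=14: ✓ → 155
loan_id=15: ✗
loan_id=16: ✓ → 266
rate_bp_sum2 = 229 + 187 + 51 + 256 + 207 + 155 + 266 = 1351

rate_bp_sum=1628, ltv_sum=394, rate_bp_sum2=1351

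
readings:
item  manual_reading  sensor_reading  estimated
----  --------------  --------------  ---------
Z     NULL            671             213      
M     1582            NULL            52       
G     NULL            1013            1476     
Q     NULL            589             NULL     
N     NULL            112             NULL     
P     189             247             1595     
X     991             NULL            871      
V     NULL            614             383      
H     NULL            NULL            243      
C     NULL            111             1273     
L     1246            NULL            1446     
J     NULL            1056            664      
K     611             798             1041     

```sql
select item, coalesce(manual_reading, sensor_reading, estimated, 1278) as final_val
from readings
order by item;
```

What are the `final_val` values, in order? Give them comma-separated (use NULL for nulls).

111, 1013, 243, 1056, 611, 1246, 1582, 112, 189, 589, 614, 991, 671

item=C: manual_reading=NULL, sensor_reading=111 → 111
item=G: manual_reading=NULL, sensor_reading=1013 → 1013
item=H: manual_reading=NULL, sensor_reading=NULL, estimated=243 → 243
item=J: manual_reading=NULL, sensor_reading=1056 → 1056
item=K: manual_reading=611 → 611
item=L: manual_reading=1246 → 1246
item=M: manual_reading=1582 → 1582
item=N: manual_reading=NULL, sensor_reading=112 → 112
item=P: manual_reading=189 → 189
item=Q: manual_reading=NULL, sensor_reading=589 → 589
item=V: manual_reading=NULL, sensor_reading=614 → 614
item=X: manual_reading=991 → 991
item=Z: manual_reading=NULL, sensor_reading=671 → 671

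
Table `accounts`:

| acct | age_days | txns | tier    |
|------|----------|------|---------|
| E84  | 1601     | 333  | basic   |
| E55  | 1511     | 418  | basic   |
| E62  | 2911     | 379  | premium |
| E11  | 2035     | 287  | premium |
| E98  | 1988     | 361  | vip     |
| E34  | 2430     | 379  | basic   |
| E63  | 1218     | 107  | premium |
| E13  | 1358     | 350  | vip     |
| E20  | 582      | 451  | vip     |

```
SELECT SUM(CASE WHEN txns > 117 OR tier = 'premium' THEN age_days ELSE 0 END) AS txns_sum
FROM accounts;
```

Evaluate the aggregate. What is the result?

15634

acct=E84: ✓ → 1601
acct=E55: ✓ → 1511
acct=E62: ✓ → 2911
acct=E11: ✓ → 2035
acct=E98: ✓ → 1988
acct=E34: ✓ → 2430
acct=E63: ✓ → 1218
acct=E13: ✓ → 1358
acct=E20: ✓ → 582
txns_sum = 1601 + 1511 + 2911 + 2035 + 1988 + 2430 + 1218 + 1358 + 582 = 15634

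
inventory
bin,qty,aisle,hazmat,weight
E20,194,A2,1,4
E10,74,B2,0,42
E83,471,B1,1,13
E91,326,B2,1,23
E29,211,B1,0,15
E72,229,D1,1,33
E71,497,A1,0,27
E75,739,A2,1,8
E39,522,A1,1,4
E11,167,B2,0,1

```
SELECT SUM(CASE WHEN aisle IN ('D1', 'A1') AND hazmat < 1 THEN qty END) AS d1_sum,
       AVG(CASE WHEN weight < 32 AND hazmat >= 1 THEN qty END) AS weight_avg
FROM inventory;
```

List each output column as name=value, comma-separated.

d1_sum=497, weight_avg=450.4

[d1_sum: aisle IN ('D1', 'A1') AND hazmat < 1]
bin=E20: ✗
bin=E10: ✗
bin=E83: ✗
bin=E91: ✗
bin=E29: ✗
bin=E72: ✗
bin=E71: ✓ → 497
bin=E75: ✗
bin=E39: ✗
bin=E11: ✗
d1_sum = 497
—
[weight_avg: weight < 32 AND hazmat >= 1]
bin=E20: ✓ → 194
bin=E10: ✗
bin=E83: ✓ → 471
bin=E91: ✓ → 326
bin=E29: ✗
bin=E72: ✗
bin=E71: ✗
bin=E75: ✓ → 739
bin=E39: ✓ → 522
bin=E11: ✗
weight_avg = (194 + 471 + 326 + 739 + 522) / 5 = 450.4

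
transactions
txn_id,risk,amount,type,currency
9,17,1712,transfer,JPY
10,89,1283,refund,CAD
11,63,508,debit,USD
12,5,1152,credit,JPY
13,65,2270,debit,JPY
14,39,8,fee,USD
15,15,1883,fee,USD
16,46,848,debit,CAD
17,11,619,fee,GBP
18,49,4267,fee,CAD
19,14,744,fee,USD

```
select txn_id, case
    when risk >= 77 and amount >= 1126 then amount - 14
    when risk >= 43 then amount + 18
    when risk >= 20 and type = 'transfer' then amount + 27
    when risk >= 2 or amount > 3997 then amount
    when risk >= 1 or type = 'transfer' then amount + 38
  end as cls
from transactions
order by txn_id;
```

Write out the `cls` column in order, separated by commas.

txn_id=9: risk >= 2 or amount > 3997 → 1712
txn_id=10: risk >= 77 and amount >= 1126 → 1269
txn_id=11: risk >= 43 → 526
txn_id=12: risk >= 2 or amount > 3997 → 1152
txn_id=13: risk >= 43 → 2288
txn_id=14: risk >= 2 or amount > 3997 → 8
txn_id=15: risk >= 2 or amount > 3997 → 1883
txn_id=16: risk >= 43 → 866
txn_id=17: risk >= 2 or amount > 3997 → 619
txn_id=18: risk >= 43 → 4285
txn_id=19: risk >= 2 or amount > 3997 → 744

1712, 1269, 526, 1152, 2288, 8, 1883, 866, 619, 4285, 744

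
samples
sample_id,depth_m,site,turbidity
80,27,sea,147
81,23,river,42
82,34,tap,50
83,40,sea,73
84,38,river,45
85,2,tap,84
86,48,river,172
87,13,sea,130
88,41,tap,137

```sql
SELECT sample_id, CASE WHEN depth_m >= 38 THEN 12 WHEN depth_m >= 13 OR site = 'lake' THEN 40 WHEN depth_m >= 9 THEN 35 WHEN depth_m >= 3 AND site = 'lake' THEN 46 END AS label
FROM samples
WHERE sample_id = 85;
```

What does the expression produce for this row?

sample_id = 85: depth_m=2, site=tap, turbidity=84.
depth_m >= 38 → false
depth_m >= 13 OR site = 'lake' → false
depth_m >= 9 → false
depth_m >= 3 AND site = 'lake' → false
No WHEN matched and there is no ELSE, so the CASE yields NULL.

NULL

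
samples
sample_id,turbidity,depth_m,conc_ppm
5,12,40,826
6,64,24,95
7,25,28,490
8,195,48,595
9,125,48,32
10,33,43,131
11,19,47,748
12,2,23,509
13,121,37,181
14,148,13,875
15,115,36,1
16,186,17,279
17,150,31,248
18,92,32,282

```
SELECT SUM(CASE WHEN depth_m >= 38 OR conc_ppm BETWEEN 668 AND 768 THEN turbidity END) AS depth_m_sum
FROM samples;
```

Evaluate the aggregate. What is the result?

sample_id=5: ✓ → 12
sample_id=6: ✗
sample_id=7: ✗
sample_id=8: ✓ → 195
sample_id=9: ✓ → 125
sample_id=10: ✓ → 33
sample_id=11: ✓ → 19
sample_id=12: ✗
sample_id=13: ✗
sample_id=14: ✗
sample_id=15: ✗
sample_id=16: ✗
sample_id=17: ✗
sample_id=18: ✗
depth_m_sum = 12 + 195 + 125 + 33 + 19 = 384

384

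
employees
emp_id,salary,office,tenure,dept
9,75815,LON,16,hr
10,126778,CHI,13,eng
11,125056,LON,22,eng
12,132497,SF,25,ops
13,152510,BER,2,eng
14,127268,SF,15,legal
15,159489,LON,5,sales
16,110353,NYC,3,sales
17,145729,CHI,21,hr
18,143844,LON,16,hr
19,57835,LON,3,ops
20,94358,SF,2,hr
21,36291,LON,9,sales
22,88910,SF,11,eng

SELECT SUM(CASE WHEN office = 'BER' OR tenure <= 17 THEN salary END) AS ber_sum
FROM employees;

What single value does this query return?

emp_id=9: ✓ → 75815
emp_id=10: ✓ → 126778
emp_id=11: ✗
emp_id=12: ✗
emp_id=13: ✓ → 152510
emp_id=14: ✓ → 127268
emp_id=15: ✓ → 159489
emp_id=16: ✓ → 110353
emp_id=17: ✗
emp_id=18: ✓ → 143844
emp_id=19: ✓ → 57835
emp_id=20: ✓ → 94358
emp_id=21: ✓ → 36291
emp_id=22: ✓ → 88910
ber_sum = 75815 + 126778 + 152510 + 127268 + 159489 + 110353 + 143844 + 57835 + 94358 + 36291 + 88910 = 1173451

1173451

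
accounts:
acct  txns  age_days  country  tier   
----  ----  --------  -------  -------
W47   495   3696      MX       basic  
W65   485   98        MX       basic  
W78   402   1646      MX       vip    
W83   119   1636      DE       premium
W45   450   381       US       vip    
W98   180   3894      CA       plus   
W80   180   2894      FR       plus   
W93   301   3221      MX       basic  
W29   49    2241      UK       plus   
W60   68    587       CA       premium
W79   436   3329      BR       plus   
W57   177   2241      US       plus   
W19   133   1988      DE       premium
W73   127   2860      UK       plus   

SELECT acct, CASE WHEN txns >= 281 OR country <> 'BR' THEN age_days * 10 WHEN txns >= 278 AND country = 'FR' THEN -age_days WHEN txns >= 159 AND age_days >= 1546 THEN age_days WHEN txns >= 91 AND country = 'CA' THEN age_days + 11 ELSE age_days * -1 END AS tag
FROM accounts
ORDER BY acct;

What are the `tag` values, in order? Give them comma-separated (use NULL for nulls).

19880, 22410, 3810, 36960, 22410, 5870, 980, 28600, 16460, 33290, 28940, 16360, 32210, 38940

acct=W19: txns >= 281 OR country <> 'BR' → 19880
acct=W29: txns >= 281 OR country <> 'BR' → 22410
acct=W45: txns >= 281 OR country <> 'BR' → 3810
acct=W47: txns >= 281 OR country <> 'BR' → 36960
acct=W57: txns >= 281 OR country <> 'BR' → 22410
acct=W60: txns >= 281 OR country <> 'BR' → 5870
acct=W65: txns >= 281 OR country <> 'BR' → 980
acct=W73: txns >= 281 OR country <> 'BR' → 28600
acct=W78: txns >= 281 OR country <> 'BR' → 16460
acct=W79: txns >= 281 OR country <> 'BR' → 33290
acct=W80: txns >= 281 OR country <> 'BR' → 28940
acct=W83: txns >= 281 OR country <> 'BR' → 16360
acct=W93: txns >= 281 OR country <> 'BR' → 32210
acct=W98: txns >= 281 OR country <> 'BR' → 38940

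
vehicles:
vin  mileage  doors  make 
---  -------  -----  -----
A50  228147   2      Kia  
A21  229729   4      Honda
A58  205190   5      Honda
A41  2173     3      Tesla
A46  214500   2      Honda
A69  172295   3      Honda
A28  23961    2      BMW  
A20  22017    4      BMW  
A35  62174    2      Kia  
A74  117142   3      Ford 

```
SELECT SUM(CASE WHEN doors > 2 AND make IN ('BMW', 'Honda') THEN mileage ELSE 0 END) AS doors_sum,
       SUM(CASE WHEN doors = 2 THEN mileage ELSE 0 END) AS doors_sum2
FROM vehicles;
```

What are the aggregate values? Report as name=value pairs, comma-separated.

doors_sum=629231, doors_sum2=528782

[doors_sum: doors > 2 AND make IN ('BMW', 'Honda')]
vin=A50: ✗
vin=A21: ✓ → 229729
vin=A58: ✓ → 205190
vin=A41: ✗
vin=A46: ✗
vin=A69: ✓ → 172295
vin=A28: ✗
vin=A20: ✓ → 22017
vin=A35: ✗
vin=A74: ✗
doors_sum = 229729 + 205190 + 172295 + 22017 = 629231
—
[doors_sum2: doors = 2]
vin=A50: ✓ → 228147
vin=A21: ✗
vin=A58: ✗
vin=A41: ✗
vin=A46: ✓ → 214500
vin=A69: ✗
vin=A28: ✓ → 23961
vin=A20: ✗
vin=A35: ✓ → 62174
vin=A74: ✗
doors_sum2 = 228147 + 214500 + 23961 + 62174 = 528782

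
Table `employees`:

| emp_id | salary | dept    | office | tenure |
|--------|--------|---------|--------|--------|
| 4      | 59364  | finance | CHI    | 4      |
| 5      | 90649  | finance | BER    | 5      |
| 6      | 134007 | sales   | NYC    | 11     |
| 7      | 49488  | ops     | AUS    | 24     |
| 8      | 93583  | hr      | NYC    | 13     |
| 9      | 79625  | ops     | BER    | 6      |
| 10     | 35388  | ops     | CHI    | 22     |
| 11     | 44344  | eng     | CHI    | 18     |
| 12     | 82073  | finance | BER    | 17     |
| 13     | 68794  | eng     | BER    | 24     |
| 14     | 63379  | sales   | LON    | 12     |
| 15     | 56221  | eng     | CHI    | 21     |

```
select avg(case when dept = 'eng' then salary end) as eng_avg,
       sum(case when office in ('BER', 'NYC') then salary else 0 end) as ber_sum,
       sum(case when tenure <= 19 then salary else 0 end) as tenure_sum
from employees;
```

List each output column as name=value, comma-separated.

eng_avg=56453, ber_sum=548731, tenure_sum=647024

[eng_avg: dept = 'eng']
emp_id=4: ✗
emp_id=5: ✗
emp_id=6: ✗
emp_id=7: ✗
emp_id=8: ✗
emp_id=9: ✗
emp_id=10: ✗
emp_id=11: ✓ → 44344
emp_id=12: ✗
emp_id=13: ✓ → 68794
emp_id=14: ✗
emp_id=15: ✓ → 56221
eng_avg = (44344 + 68794 + 56221) / 3 = 56453
—
[ber_sum: office in ('BER', 'NYC')]
emp_id=4: ✗
emp_id=5: ✓ → 90649
emp_id=6: ✓ → 134007
emp_id=7: ✗
emp_id=8: ✓ → 93583
emp_id=9: ✓ → 79625
emp_id=10: ✗
emp_id=11: ✗
emp_id=12: ✓ → 82073
emp_id=13: ✓ → 68794
emp_id=14: ✗
emp_id=15: ✗
ber_sum = 90649 + 134007 + 93583 + 79625 + 82073 + 68794 = 548731
—
[tenure_sum: tenure <= 19]
emp_id=4: ✓ → 59364
emp_id=5: ✓ → 90649
emp_id=6: ✓ → 134007
emp_id=7: ✗
emp_id=8: ✓ → 93583
emp_id=9: ✓ → 79625
emp_id=10: ✗
emp_id=11: ✓ → 44344
emp_id=12: ✓ → 82073
emp_id=13: ✗
emp_id=14: ✓ → 63379
emp_id=15: ✗
tenure_sum = 59364 + 90649 + 134007 + 93583 + 79625 + 44344 + 82073 + 63379 = 647024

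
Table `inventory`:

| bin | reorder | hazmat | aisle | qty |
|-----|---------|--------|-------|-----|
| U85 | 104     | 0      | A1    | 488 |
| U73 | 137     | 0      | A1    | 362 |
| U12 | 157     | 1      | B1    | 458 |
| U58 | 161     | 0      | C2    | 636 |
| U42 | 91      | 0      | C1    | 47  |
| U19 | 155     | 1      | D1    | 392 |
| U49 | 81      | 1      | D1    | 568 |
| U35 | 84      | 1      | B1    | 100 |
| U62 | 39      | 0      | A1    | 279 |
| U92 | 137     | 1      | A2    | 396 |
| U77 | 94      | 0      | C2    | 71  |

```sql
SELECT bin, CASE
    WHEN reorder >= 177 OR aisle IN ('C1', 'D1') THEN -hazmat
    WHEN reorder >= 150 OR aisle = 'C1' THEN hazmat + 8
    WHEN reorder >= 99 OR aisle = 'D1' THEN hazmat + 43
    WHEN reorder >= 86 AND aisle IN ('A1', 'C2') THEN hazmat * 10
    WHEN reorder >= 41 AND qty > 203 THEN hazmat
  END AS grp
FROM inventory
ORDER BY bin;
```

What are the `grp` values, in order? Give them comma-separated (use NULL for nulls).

bin=U12: reorder >= 150 OR aisle = 'C1' → 9
bin=U19: reorder >= 177 OR aisle IN ('C1', 'D1') → -1
bin=U35: (no match → NULL) → NULL
bin=U42: reorder >= 177 OR aisle IN ('C1', 'D1') → 0
bin=U49: reorder >= 177 OR aisle IN ('C1', 'D1') → -1
bin=U58: reorder >= 150 OR aisle = 'C1' → 8
bin=U62: (no match → NULL) → NULL
bin=U73: reorder >= 99 OR aisle = 'D1' → 43
bin=U77: reorder >= 86 AND aisle IN ('A1', 'C2') → 0
bin=U85: reorder >= 99 OR aisle = 'D1' → 43
bin=U92: reorder >= 99 OR aisle = 'D1' → 44

9, -1, NULL, 0, -1, 8, NULL, 43, 0, 43, 44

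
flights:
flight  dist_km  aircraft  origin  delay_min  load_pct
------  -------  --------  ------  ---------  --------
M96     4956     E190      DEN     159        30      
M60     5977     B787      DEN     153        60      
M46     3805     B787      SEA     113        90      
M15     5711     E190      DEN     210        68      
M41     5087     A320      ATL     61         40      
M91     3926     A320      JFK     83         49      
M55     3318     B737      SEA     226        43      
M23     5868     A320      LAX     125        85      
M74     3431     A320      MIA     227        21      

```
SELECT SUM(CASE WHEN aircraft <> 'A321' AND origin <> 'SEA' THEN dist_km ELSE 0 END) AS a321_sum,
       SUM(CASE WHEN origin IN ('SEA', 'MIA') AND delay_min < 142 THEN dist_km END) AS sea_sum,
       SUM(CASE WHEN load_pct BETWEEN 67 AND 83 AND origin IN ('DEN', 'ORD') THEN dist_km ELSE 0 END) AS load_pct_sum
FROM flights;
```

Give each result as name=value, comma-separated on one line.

[a321_sum: aircraft <> 'A321' AND origin <> 'SEA']
flight=M96: ✓ → 4956
flight=M60: ✓ → 5977
flight=M46: ✗
flight=M15: ✓ → 5711
flight=M41: ✓ → 5087
flight=M91: ✓ → 3926
flight=M55: ✗
flight=M23: ✓ → 5868
flight=M74: ✓ → 3431
a321_sum = 4956 + 5977 + 5711 + 5087 + 3926 + 5868 + 3431 = 34956
—
[sea_sum: origin IN ('SEA', 'MIA') AND delay_min < 142]
flight=M96: ✗
flight=M60: ✗
flight=M46: ✓ → 3805
flight=M15: ✗
flight=M41: ✗
flight=M91: ✗
flight=M55: ✗
flight=M23: ✗
flight=M74: ✗
sea_sum = 3805
—
[load_pct_sum: load_pct BETWEEN 67 AND 83 AND origin IN ('DEN', 'ORD')]
flight=M96: ✗
flight=M60: ✗
flight=M46: ✗
flight=M15: ✓ → 5711
flight=M41: ✗
flight=M91: ✗
flight=M55: ✗
flight=M23: ✗
flight=M74: ✗
load_pct_sum = 5711

a321_sum=34956, sea_sum=3805, load_pct_sum=5711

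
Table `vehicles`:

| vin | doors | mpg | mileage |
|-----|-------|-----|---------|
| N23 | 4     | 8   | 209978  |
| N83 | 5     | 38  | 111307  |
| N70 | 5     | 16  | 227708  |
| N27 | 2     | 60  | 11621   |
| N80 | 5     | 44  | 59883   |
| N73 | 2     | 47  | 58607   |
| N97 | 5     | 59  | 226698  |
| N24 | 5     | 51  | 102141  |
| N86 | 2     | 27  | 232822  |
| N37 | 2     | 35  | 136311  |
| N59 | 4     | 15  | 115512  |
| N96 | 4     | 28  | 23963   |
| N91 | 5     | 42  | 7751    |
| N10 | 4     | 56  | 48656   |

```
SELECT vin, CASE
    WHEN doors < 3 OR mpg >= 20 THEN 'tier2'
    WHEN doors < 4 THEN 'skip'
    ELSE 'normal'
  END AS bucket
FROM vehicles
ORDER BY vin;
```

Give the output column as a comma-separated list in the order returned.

vin=N10: doors < 3 OR mpg >= 20 → tier2
vin=N23: ELSE → normal
vin=N24: doors < 3 OR mpg >= 20 → tier2
vin=N27: doors < 3 OR mpg >= 20 → tier2
vin=N37: doors < 3 OR mpg >= 20 → tier2
vin=N59: ELSE → normal
vin=N70: ELSE → normal
vin=N73: doors < 3 OR mpg >= 20 → tier2
vin=N80: doors < 3 OR mpg >= 20 → tier2
vin=N83: doors < 3 OR mpg >= 20 → tier2
vin=N86: doors < 3 OR mpg >= 20 → tier2
vin=N91: doors < 3 OR mpg >= 20 → tier2
vin=N96: doors < 3 OR mpg >= 20 → tier2
vin=N97: doors < 3 OR mpg >= 20 → tier2

tier2, normal, tier2, tier2, tier2, normal, normal, tier2, tier2, tier2, tier2, tier2, tier2, tier2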